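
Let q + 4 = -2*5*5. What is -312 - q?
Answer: -258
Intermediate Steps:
q = -54 (q = -4 - 2*5*5 = -4 - 10*5 = -4 - 50 = -54)
-312 - q = -312 - 1*(-54) = -312 + 54 = -258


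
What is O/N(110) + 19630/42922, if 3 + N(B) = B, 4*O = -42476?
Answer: -226844154/2296327 ≈ -98.786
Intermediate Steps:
O = -10619 (O = (¼)*(-42476) = -10619)
N(B) = -3 + B
O/N(110) + 19630/42922 = -10619/(-3 + 110) + 19630/42922 = -10619/107 + 19630*(1/42922) = -10619*1/107 + 9815/21461 = -10619/107 + 9815/21461 = -226844154/2296327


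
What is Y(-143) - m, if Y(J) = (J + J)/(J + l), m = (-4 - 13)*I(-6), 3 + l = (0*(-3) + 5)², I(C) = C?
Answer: -1096/11 ≈ -99.636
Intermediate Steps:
l = 22 (l = -3 + (0*(-3) + 5)² = -3 + (0 + 5)² = -3 + 5² = -3 + 25 = 22)
m = 102 (m = (-4 - 13)*(-6) = -17*(-6) = 102)
Y(J) = 2*J/(22 + J) (Y(J) = (J + J)/(J + 22) = (2*J)/(22 + J) = 2*J/(22 + J))
Y(-143) - m = 2*(-143)/(22 - 143) - 1*102 = 2*(-143)/(-121) - 102 = 2*(-143)*(-1/121) - 102 = 26/11 - 102 = -1096/11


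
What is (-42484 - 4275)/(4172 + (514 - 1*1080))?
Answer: -46759/3606 ≈ -12.967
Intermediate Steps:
(-42484 - 4275)/(4172 + (514 - 1*1080)) = -46759/(4172 + (514 - 1080)) = -46759/(4172 - 566) = -46759/3606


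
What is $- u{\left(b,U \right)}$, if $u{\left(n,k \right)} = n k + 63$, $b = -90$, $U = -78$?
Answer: $-7083$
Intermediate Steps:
$u{\left(n,k \right)} = 63 + k n$ ($u{\left(n,k \right)} = k n + 63 = 63 + k n$)
$- u{\left(b,U \right)} = - (63 - -7020) = - (63 + 7020) = \left(-1\right) 7083 = -7083$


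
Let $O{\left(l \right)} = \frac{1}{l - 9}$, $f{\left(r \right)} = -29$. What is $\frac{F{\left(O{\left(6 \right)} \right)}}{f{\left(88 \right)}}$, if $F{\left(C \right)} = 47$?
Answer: $- \frac{47}{29} \approx -1.6207$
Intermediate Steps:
$O{\left(l \right)} = \frac{1}{-9 + l}$
$\frac{F{\left(O{\left(6 \right)} \right)}}{f{\left(88 \right)}} = \frac{47}{-29} = 47 \left(- \frac{1}{29}\right) = - \frac{47}{29}$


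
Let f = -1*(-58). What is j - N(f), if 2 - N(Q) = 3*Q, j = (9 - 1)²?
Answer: 236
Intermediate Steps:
f = 58
j = 64 (j = 8² = 64)
N(Q) = 2 - 3*Q
j - N(f) = 64 - (2 - 3*58) = 64 - (2 - 174) = 64 - 1*(-172) = 64 + 172 = 236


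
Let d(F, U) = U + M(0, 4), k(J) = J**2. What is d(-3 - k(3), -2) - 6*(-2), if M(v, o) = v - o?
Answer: 6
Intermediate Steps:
d(F, U) = -4 + U (d(F, U) = U + (0 - 1*4) = U + (0 - 4) = U - 4 = -4 + U)
d(-3 - k(3), -2) - 6*(-2) = (-4 - 2) - 6*(-2) = -6 + 12 = 6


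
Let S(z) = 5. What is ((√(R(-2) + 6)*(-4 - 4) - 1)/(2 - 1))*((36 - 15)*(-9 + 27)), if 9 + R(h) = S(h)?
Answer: -378 - 3024*√2 ≈ -4654.6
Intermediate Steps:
R(h) = -4 (R(h) = -9 + 5 = -4)
((√(R(-2) + 6)*(-4 - 4) - 1)/(2 - 1))*((36 - 15)*(-9 + 27)) = ((√(-4 + 6)*(-4 - 4) - 1)/(2 - 1))*((36 - 15)*(-9 + 27)) = ((√2*(-8) - 1)/1)*(21*18) = ((-8*√2 - 1)*1)*378 = ((-1 - 8*√2)*1)*378 = (-1 - 8*√2)*378 = -378 - 3024*√2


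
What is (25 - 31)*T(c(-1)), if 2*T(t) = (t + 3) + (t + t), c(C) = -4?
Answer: 27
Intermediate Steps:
T(t) = 3/2 + 3*t/2 (T(t) = ((t + 3) + (t + t))/2 = ((3 + t) + 2*t)/2 = (3 + 3*t)/2 = 3/2 + 3*t/2)
(25 - 31)*T(c(-1)) = (25 - 31)*(3/2 + (3/2)*(-4)) = -6*(3/2 - 6) = -6*(-9/2) = 27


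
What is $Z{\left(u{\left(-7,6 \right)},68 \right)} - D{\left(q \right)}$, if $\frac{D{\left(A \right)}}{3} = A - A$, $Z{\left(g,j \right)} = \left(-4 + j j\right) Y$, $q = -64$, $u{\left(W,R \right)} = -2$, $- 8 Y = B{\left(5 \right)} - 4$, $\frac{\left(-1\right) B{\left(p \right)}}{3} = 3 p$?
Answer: $\frac{56595}{2} \approx 28298.0$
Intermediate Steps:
$B{\left(p \right)} = - 9 p$ ($B{\left(p \right)} = - 3 \cdot 3 p = - 9 p$)
$Y = \frac{49}{8}$ ($Y = - \frac{\left(-9\right) 5 - 4}{8} = - \frac{-45 - 4}{8} = \left(- \frac{1}{8}\right) \left(-49\right) = \frac{49}{8} \approx 6.125$)
$Z{\left(g,j \right)} = - \frac{49}{2} + \frac{49 j^{2}}{8}$ ($Z{\left(g,j \right)} = \left(-4 + j j\right) \frac{49}{8} = \left(-4 + j^{2}\right) \frac{49}{8} = - \frac{49}{2} + \frac{49 j^{2}}{8}$)
$D{\left(A \right)} = 0$ ($D{\left(A \right)} = 3 \left(A - A\right) = 3 \cdot 0 = 0$)
$Z{\left(u{\left(-7,6 \right)},68 \right)} - D{\left(q \right)} = \left(- \frac{49}{2} + \frac{49 \cdot 68^{2}}{8}\right) - 0 = \left(- \frac{49}{2} + \frac{49}{8} \cdot 4624\right) + 0 = \left(- \frac{49}{2} + 28322\right) + 0 = \frac{56595}{2} + 0 = \frac{56595}{2}$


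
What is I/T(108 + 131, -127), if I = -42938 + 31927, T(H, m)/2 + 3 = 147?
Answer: -11011/288 ≈ -38.233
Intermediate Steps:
T(H, m) = 288 (T(H, m) = -6 + 2*147 = -6 + 294 = 288)
I = -11011
I/T(108 + 131, -127) = -11011/288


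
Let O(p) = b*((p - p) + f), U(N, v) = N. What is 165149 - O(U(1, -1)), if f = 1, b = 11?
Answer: 165138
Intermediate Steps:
O(p) = 11 (O(p) = 11*((p - p) + 1) = 11*(0 + 1) = 11*1 = 11)
165149 - O(U(1, -1)) = 165149 - 1*11 = 165149 - 11 = 165138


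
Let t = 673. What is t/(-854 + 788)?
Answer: -673/66 ≈ -10.197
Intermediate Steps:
t/(-854 + 788) = 673/(-854 + 788) = 673/(-66) = 673*(-1/66) = -673/66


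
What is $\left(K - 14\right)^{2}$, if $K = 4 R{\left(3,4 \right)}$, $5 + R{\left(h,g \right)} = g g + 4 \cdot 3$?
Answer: $6084$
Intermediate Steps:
$R{\left(h,g \right)} = 7 + g^{2}$ ($R{\left(h,g \right)} = -5 + \left(g g + 4 \cdot 3\right) = -5 + \left(g^{2} + 12\right) = -5 + \left(12 + g^{2}\right) = 7 + g^{2}$)
$K = 92$ ($K = 4 \left(7 + 4^{2}\right) = 4 \left(7 + 16\right) = 4 \cdot 23 = 92$)
$\left(K - 14\right)^{2} = \left(92 - 14\right)^{2} = 78^{2} = 6084$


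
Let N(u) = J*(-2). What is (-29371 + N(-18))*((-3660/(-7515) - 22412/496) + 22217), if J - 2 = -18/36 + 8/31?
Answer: -627151704533605/962922 ≈ -6.5130e+8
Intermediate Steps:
J = 109/62 (J = 2 + (-18/36 + 8/31) = 2 + (-18*1/36 + 8*(1/31)) = 2 + (-½ + 8/31) = 2 - 15/62 = 109/62 ≈ 1.7581)
N(u) = -109/31 (N(u) = (109/62)*(-2) = -109/31)
(-29371 + N(-18))*((-3660/(-7515) - 22412/496) + 22217) = (-29371 - 109/31)*((-3660/(-7515) - 22412/496) + 22217) = -910610*((-3660*(-1/7515) - 22412*1/496) + 22217)/31 = -910610*((244/501 - 5603/124) + 22217)/31 = -910610*(-2776847/62124 + 22217)/31 = -910610/31*1377432061/62124 = -627151704533605/962922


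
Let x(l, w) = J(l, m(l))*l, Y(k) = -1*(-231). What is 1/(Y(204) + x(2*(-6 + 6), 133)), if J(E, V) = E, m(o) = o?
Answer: 1/231 ≈ 0.0043290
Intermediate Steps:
Y(k) = 231
x(l, w) = l² (x(l, w) = l*l = l²)
1/(Y(204) + x(2*(-6 + 6), 133)) = 1/(231 + (2*(-6 + 6))²) = 1/(231 + (2*0)²) = 1/(231 + 0²) = 1/(231 + 0) = 1/231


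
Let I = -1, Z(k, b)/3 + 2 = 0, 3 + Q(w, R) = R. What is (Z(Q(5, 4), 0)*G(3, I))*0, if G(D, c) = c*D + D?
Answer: 0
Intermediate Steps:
Q(w, R) = -3 + R
Z(k, b) = -6 (Z(k, b) = -6 + 3*0 = -6 + 0 = -6)
G(D, c) = D + D*c (G(D, c) = D*c + D = D + D*c)
(Z(Q(5, 4), 0)*G(3, I))*0 = -18*(1 - 1)*0 = -18*0*0 = -6*0*0 = 0*0 = 0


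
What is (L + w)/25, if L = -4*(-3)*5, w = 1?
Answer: 61/25 ≈ 2.4400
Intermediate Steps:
L = 60 (L = 12*5 = 60)
(L + w)/25 = (60 + 1)/25 = (1/25)*61 = 61/25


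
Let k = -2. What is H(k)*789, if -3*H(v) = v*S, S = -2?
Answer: -1052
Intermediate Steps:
H(v) = 2*v/3 (H(v) = -v*(-2)/3 = -(-2)*v/3 = 2*v/3)
H(k)*789 = ((2/3)*(-2))*789 = -4/3*789 = -1052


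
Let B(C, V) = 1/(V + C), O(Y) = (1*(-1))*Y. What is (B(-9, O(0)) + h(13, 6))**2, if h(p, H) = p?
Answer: 13456/81 ≈ 166.12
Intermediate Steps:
O(Y) = -Y
B(C, V) = 1/(C + V)
(B(-9, O(0)) + h(13, 6))**2 = (1/(-9 - 1*0) + 13)**2 = (1/(-9 + 0) + 13)**2 = (1/(-9) + 13)**2 = (-1/9 + 13)**2 = (116/9)**2 = 13456/81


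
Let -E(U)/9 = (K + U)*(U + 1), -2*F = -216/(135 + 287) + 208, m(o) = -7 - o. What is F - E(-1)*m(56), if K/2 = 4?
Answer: -21890/211 ≈ -103.74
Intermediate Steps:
K = 8 (K = 2*4 = 8)
F = -21890/211 (F = -(-216/(135 + 287) + 208)/2 = -(-216/422 + 208)/2 = -((1/422)*(-216) + 208)/2 = -(-108/211 + 208)/2 = -1/2*43780/211 = -21890/211 ≈ -103.74)
E(U) = -9*(1 + U)*(8 + U) (E(U) = -9*(8 + U)*(U + 1) = -9*(8 + U)*(1 + U) = -9*(1 + U)*(8 + U))
F - E(-1)*m(56) = -21890/211 - (-72 - 81*(-1) - 9*(-1)**2)*(-7 - 1*56) = -21890/211 - (-72 + 81 - 9*1)*(-7 - 56) = -21890/211 - (-72 + 81 - 9)*(-63) = -21890/211 - 0*(-63) = -21890/211 - 1*0 = -21890/211 + 0 = -21890/211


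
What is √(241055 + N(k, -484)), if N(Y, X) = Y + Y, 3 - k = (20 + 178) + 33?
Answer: √240599 ≈ 490.51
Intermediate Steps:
k = -228 (k = 3 - ((20 + 178) + 33) = 3 - (198 + 33) = 3 - 1*231 = 3 - 231 = -228)
N(Y, X) = 2*Y
√(241055 + N(k, -484)) = √(241055 + 2*(-228)) = √(241055 - 456) = √240599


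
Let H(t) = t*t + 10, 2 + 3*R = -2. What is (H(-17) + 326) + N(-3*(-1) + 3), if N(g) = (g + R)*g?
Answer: 653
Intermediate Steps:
R = -4/3 (R = -⅔ + (⅓)*(-2) = -⅔ - ⅔ = -4/3 ≈ -1.3333)
H(t) = 10 + t² (H(t) = t² + 10 = 10 + t²)
N(g) = g*(-4/3 + g) (N(g) = (g - 4/3)*g = (-4/3 + g)*g = g*(-4/3 + g))
(H(-17) + 326) + N(-3*(-1) + 3) = ((10 + (-17)²) + 326) + (-3*(-1) + 3)*(-4 + 3*(-3*(-1) + 3))/3 = ((10 + 289) + 326) + (3 + 3)*(-4 + 3*(3 + 3))/3 = (299 + 326) + (⅓)*6*(-4 + 3*6) = 625 + (⅓)*6*(-4 + 18) = 625 + (⅓)*6*14 = 625 + 28 = 653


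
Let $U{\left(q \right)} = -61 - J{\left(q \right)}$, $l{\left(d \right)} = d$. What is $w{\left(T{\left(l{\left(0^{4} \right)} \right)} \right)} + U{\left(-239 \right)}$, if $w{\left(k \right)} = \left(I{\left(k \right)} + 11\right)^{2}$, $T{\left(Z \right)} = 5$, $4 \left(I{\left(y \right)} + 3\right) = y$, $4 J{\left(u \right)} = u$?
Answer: $\frac{1349}{16} \approx 84.313$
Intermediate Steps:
$J{\left(u \right)} = \frac{u}{4}$
$I{\left(y \right)} = -3 + \frac{y}{4}$
$U{\left(q \right)} = -61 - \frac{q}{4}$
$w{\left(k \right)} = \left(8 + \frac{k}{4}\right)^{2}$ ($w{\left(k \right)} = \left(\left(-3 + \frac{k}{4}\right) + 11\right)^{2} = \left(8 + \frac{k}{4}\right)^{2}$)
$w{\left(T{\left(l{\left(0^{4} \right)} \right)} \right)} + U{\left(-239 \right)} = \frac{\left(32 + 5\right)^{2}}{16} - \frac{5}{4} = \frac{37^{2}}{16} + \left(-61 + \frac{239}{4}\right) = \frac{1}{16} \cdot 1369 - \frac{5}{4} = \frac{1369}{16} - \frac{5}{4} = \frac{1349}{16}$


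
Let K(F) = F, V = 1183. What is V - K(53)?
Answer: 1130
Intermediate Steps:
V - K(53) = 1183 - 1*53 = 1183 - 53 = 1130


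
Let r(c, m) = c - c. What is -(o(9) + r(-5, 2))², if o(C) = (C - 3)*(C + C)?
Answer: -11664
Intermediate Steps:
r(c, m) = 0
o(C) = 2*C*(-3 + C) (o(C) = (-3 + C)*(2*C) = 2*C*(-3 + C))
-(o(9) + r(-5, 2))² = -(2*9*(-3 + 9) + 0)² = -(2*9*6 + 0)² = -(108 + 0)² = -1*108² = -1*11664 = -11664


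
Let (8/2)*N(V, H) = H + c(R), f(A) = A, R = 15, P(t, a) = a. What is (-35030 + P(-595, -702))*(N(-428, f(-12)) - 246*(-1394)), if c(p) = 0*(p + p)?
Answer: -12253253172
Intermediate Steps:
c(p) = 0 (c(p) = 0*(2*p) = 0)
N(V, H) = H/4 (N(V, H) = (H + 0)/4 = H/4)
(-35030 + P(-595, -702))*(N(-428, f(-12)) - 246*(-1394)) = (-35030 - 702)*((¼)*(-12) - 246*(-1394)) = -35732*(-3 + 342924) = -35732*342921 = -12253253172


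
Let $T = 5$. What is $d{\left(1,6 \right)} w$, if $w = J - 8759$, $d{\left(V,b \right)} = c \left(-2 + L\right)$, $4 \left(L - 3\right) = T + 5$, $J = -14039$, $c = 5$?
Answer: $-398965$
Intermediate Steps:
$L = \frac{11}{2}$ ($L = 3 + \frac{5 + 5}{4} = 3 + \frac{1}{4} \cdot 10 = 3 + \frac{5}{2} = \frac{11}{2} \approx 5.5$)
$d{\left(V,b \right)} = \frac{35}{2}$ ($d{\left(V,b \right)} = 5 \left(-2 + \frac{11}{2}\right) = 5 \cdot \frac{7}{2} = \frac{35}{2}$)
$w = -22798$ ($w = -14039 - 8759 = -22798$)
$d{\left(1,6 \right)} w = \frac{35}{2} \left(-22798\right) = -398965$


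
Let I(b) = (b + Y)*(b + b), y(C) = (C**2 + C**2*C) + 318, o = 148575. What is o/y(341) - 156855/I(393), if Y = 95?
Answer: -34338260575/84743851792 ≈ -0.40520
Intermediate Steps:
y(C) = 318 + C**2 + C**3 (y(C) = (C**2 + C**3) + 318 = 318 + C**2 + C**3)
I(b) = 2*b*(95 + b) (I(b) = (b + 95)*(b + b) = (95 + b)*(2*b) = 2*b*(95 + b))
o/y(341) - 156855/I(393) = 148575/(318 + 341**2 + 341**3) - 156855*1/(786*(95 + 393)) = 148575/(318 + 116281 + 39651821) - 156855/(2*393*488) = 148575/39768420 - 156855/383568 = 148575*(1/39768420) - 156855*1/383568 = 9905/2651228 - 52285/127856 = -34338260575/84743851792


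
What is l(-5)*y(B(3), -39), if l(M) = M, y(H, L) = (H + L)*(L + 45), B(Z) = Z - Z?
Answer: 1170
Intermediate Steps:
B(Z) = 0
y(H, L) = (45 + L)*(H + L) (y(H, L) = (H + L)*(45 + L) = (45 + L)*(H + L))
l(-5)*y(B(3), -39) = -5*((-39)² + 45*0 + 45*(-39) + 0*(-39)) = -5*(1521 + 0 - 1755 + 0) = -5*(-234) = 1170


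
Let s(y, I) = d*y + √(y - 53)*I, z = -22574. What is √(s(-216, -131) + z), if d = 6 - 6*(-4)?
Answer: √(-29054 - 131*I*√269) ≈ 6.2982 - 170.57*I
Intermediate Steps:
d = 30 (d = 6 + 24 = 30)
s(y, I) = 30*y + I*√(-53 + y) (s(y, I) = 30*y + √(y - 53)*I = 30*y + √(-53 + y)*I = 30*y + I*√(-53 + y))
√(s(-216, -131) + z) = √((30*(-216) - 131*√(-53 - 216)) - 22574) = √((-6480 - 131*I*√269) - 22574) = √(-29054 - 131*I*√269)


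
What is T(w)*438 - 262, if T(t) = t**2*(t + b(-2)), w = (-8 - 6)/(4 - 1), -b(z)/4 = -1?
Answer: -59590/9 ≈ -6621.1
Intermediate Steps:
b(z) = 4 (b(z) = -4*(-1) = 4)
w = -14/3 ≈ -4.6667
T(t) = t**2*(4 + t) (T(t) = t**2*(t + 4) = t**2*(4 + t))
T(w)*438 - 262 = ((-14/3)**2*(4 - 14/3))*438 - 262 = ((196/9)*(-2/3))*438 - 262 = -392/27*438 - 262 = -57232/9 - 262 = -59590/9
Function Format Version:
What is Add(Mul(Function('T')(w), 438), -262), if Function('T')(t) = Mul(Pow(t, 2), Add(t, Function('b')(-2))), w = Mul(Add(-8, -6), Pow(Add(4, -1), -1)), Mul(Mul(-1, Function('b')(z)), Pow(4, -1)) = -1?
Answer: Rational(-59590, 9) ≈ -6621.1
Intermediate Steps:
Function('b')(z) = 4 (Function('b')(z) = Mul(-4, -1) = 4)
w = Rational(-14, 3) (w = Mul(-14, Pow(3, -1)) = Mul(-14, Rational(1, 3)) = Rational(-14, 3) ≈ -4.6667)
Function('T')(t) = Mul(Pow(t, 2), Add(4, t)) (Function('T')(t) = Mul(Pow(t, 2), Add(t, 4)) = Mul(Pow(t, 2), Add(4, t)))
Add(Mul(Function('T')(w), 438), -262) = Add(Mul(Mul(Pow(Rational(-14, 3), 2), Add(4, Rational(-14, 3))), 438), -262) = Add(Mul(Mul(Rational(196, 9), Rational(-2, 3)), 438), -262) = Add(Mul(Rational(-392, 27), 438), -262) = Add(Rational(-57232, 9), -262) = Rational(-59590, 9)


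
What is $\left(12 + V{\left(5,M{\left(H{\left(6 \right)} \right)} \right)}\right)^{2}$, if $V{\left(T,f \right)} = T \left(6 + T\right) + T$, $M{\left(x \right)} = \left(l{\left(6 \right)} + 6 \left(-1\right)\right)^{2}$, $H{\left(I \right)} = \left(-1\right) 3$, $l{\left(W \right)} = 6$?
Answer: $5184$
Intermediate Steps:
$H{\left(I \right)} = -3$
$M{\left(x \right)} = 0$ ($M{\left(x \right)} = \left(6 + 6 \left(-1\right)\right)^{2} = \left(6 - 6\right)^{2} = 0^{2} = 0$)
$V{\left(T,f \right)} = T + T \left(6 + T\right)$
$\left(12 + V{\left(5,M{\left(H{\left(6 \right)} \right)} \right)}\right)^{2} = \left(12 + 5 \left(7 + 5\right)\right)^{2} = \left(12 + 5 \cdot 12\right)^{2} = \left(12 + 60\right)^{2} = 72^{2} = 5184$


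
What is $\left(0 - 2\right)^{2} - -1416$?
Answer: $1420$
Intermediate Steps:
$\left(0 - 2\right)^{2} - -1416 = \left(-2\right)^{2} + 1416 = 4 + 1416 = 1420$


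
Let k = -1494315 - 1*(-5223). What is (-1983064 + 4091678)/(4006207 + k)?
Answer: 2108614/2517115 ≈ 0.83771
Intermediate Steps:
k = -1489092 (k = -1494315 + 5223 = -1489092)
(-1983064 + 4091678)/(4006207 + k) = (-1983064 + 4091678)/(4006207 - 1489092) = 2108614/2517115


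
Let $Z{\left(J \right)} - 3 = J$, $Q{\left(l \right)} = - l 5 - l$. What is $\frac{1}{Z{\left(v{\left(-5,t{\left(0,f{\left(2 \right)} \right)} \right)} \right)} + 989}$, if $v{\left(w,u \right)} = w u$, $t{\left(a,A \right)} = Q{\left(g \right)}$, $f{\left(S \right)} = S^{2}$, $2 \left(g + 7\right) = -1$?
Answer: $\frac{1}{767} \approx 0.0013038$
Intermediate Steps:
$g = - \frac{15}{2}$ ($g = -7 + \frac{1}{2} \left(-1\right) = -7 - \frac{1}{2} = - \frac{15}{2} \approx -7.5$)
$Q{\left(l \right)} = - 6 l$ ($Q{\left(l \right)} = - 5 l - l = - 6 l$)
$t{\left(a,A \right)} = 45$ ($t{\left(a,A \right)} = \left(-6\right) \left(- \frac{15}{2}\right) = 45$)
$v{\left(w,u \right)} = u w$
$Z{\left(J \right)} = 3 + J$
$\frac{1}{Z{\left(v{\left(-5,t{\left(0,f{\left(2 \right)} \right)} \right)} \right)} + 989} = \frac{1}{\left(3 + 45 \left(-5\right)\right) + 989} = \frac{1}{\left(3 - 225\right) + 989} = \frac{1}{-222 + 989} = \frac{1}{767}$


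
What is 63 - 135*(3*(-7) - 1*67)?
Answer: 11943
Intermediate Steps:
63 - 135*(3*(-7) - 1*67) = 63 - 135*(-21 - 67) = 63 - 135*(-88) = 63 + 11880 = 11943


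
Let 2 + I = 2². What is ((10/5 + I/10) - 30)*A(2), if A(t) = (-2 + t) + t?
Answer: -278/5 ≈ -55.600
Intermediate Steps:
I = 2 (I = -2 + 2² = -2 + 4 = 2)
A(t) = -2 + 2*t
((10/5 + I/10) - 30)*A(2) = ((10/5 + 2/10) - 30)*(-2 + 2*2) = ((10*(⅕) + 2*(⅒)) - 30)*(-2 + 4) = ((2 + ⅕) - 30)*2 = (11/5 - 30)*2 = -139/5*2 = -278/5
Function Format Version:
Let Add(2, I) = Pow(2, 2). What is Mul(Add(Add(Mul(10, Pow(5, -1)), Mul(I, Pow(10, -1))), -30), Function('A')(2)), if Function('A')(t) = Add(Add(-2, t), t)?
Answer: Rational(-278, 5) ≈ -55.600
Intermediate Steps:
I = 2 (I = Add(-2, Pow(2, 2)) = Add(-2, 4) = 2)
Function('A')(t) = Add(-2, Mul(2, t))
Mul(Add(Add(Mul(10, Pow(5, -1)), Mul(I, Pow(10, -1))), -30), Function('A')(2)) = Mul(Add(Add(Mul(10, Pow(5, -1)), Mul(2, Pow(10, -1))), -30), Add(-2, Mul(2, 2))) = Mul(Add(Add(Mul(10, Rational(1, 5)), Mul(2, Rational(1, 10))), -30), Add(-2, 4)) = Mul(Add(Add(2, Rational(1, 5)), -30), 2) = Mul(Add(Rational(11, 5), -30), 2) = Mul(Rational(-139, 5), 2) = Rational(-278, 5)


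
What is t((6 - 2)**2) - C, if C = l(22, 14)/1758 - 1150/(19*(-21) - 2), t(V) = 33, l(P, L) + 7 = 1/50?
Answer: 1062235649/35247900 ≈ 30.136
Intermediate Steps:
l(P, L) = -349/50 (l(P, L) = -7 + 1/50 = -349/50)
C = 100945051/35247900 (C = -349/50/1758 - 1150/(19*(-21) - 2) = -349/50*1/1758 - 1150/(-399 - 2) = -349/87900 - 1150/(-401) = -349/87900 - 1150*(-1/401) = -349/87900 + 1150/401 = 100945051/35247900 ≈ 2.8639)
t((6 - 2)**2) - C = 33 - 1*100945051/35247900 = 33 - 100945051/35247900 = 1062235649/35247900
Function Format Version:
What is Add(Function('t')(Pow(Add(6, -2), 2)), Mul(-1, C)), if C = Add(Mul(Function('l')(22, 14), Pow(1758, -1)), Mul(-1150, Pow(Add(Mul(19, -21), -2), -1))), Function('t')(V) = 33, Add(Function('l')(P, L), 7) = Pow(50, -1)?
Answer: Rational(1062235649, 35247900) ≈ 30.136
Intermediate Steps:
Function('l')(P, L) = Rational(-349, 50) (Function('l')(P, L) = Add(-7, Pow(50, -1)) = Add(-7, Rational(1, 50)) = Rational(-349, 50))
C = Rational(100945051, 35247900) (C = Add(Mul(Rational(-349, 50), Pow(1758, -1)), Mul(-1150, Pow(Add(Mul(19, -21), -2), -1))) = Add(Mul(Rational(-349, 50), Rational(1, 1758)), Mul(-1150, Pow(Add(-399, -2), -1))) = Add(Rational(-349, 87900), Mul(-1150, Pow(-401, -1))) = Add(Rational(-349, 87900), Mul(-1150, Rational(-1, 401))) = Add(Rational(-349, 87900), Rational(1150, 401)) = Rational(100945051, 35247900) ≈ 2.8639)
Add(Function('t')(Pow(Add(6, -2), 2)), Mul(-1, C)) = Add(33, Mul(-1, Rational(100945051, 35247900))) = Add(33, Rational(-100945051, 35247900)) = Rational(1062235649, 35247900)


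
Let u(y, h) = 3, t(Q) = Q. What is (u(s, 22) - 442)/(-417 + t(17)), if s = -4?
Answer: 439/400 ≈ 1.0975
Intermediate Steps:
(u(s, 22) - 442)/(-417 + t(17)) = (3 - 442)/(-417 + 17) = -439/(-400) = -439*(-1/400) = 439/400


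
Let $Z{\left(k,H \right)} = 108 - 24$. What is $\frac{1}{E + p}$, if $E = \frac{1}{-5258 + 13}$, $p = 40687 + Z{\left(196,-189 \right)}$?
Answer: $\frac{5245}{213843894} \approx 2.4527 \cdot 10^{-5}$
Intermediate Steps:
$Z{\left(k,H \right)} = 84$
$p = 40771$ ($p = 40687 + 84 = 40771$)
$E = - \frac{1}{5245}$ ($E = \frac{1}{-5245} = - \frac{1}{5245} \approx -0.00019066$)
$\frac{1}{E + p} = \frac{1}{- \frac{1}{5245} + 40771} = \frac{1}{\frac{213843894}{5245}} = \frac{5245}{213843894}$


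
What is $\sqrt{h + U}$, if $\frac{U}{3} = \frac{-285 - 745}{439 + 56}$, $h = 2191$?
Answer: $\frac{\sqrt{2379201}}{33} \approx 46.741$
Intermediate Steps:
$U = - \frac{206}{33}$ ($U = 3 \frac{-285 - 745}{439 + 56} = 3 \left(- \frac{1030}{495}\right) = 3 \left(\left(-1030\right) \frac{1}{495}\right) = 3 \left(- \frac{206}{99}\right) = - \frac{206}{33} \approx -6.2424$)
$\sqrt{h + U} = \sqrt{2191 - \frac{206}{33}} = \sqrt{\frac{72097}{33}} = \frac{\sqrt{2379201}}{33}$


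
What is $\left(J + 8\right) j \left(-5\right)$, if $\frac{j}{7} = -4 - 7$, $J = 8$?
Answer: $6160$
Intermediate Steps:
$j = -77$ ($j = 7 \left(-4 - 7\right) = 7 \left(-11\right) = -77$)
$\left(J + 8\right) j \left(-5\right) = \left(8 + 8\right) \left(-77\right) \left(-5\right) = 16 \left(-77\right) \left(-5\right) = \left(-1232\right) \left(-5\right) = 6160$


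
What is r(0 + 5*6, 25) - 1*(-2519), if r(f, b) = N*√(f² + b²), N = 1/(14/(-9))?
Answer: 2519 - 45*√61/14 ≈ 2493.9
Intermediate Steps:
N = -9/14 (N = 1/(14*(-⅑)) = 1/(-14/9) = -9/14 ≈ -0.64286)
r(f, b) = -9*√(b² + f²)/14 (r(f, b) = -9*√(f² + b²)/14 = -9*√(b² + f²)/14)
r(0 + 5*6, 25) - 1*(-2519) = -9*√(25² + (0 + 5*6)²)/14 - 1*(-2519) = -9*√(625 + (0 + 30)²)/14 + 2519 = -9*√(625 + 30²)/14 + 2519 = -9*√(625 + 900)/14 + 2519 = -45*√61/14 + 2519 = 2519 - 45*√61/14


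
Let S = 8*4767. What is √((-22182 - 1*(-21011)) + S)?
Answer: √36965 ≈ 192.26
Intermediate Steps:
S = 38136
√((-22182 - 1*(-21011)) + S) = √((-22182 - 1*(-21011)) + 38136) = √((-22182 + 21011) + 38136) = √(-1171 + 38136) = √36965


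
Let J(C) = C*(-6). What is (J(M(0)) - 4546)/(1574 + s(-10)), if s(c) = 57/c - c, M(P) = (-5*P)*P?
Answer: -45460/15783 ≈ -2.8803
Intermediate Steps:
M(P) = -5*P²
s(c) = -c + 57/c
J(C) = -6*C
(J(M(0)) - 4546)/(1574 + s(-10)) = (-(-30)*0² - 4546)/(1574 + (-1*(-10) + 57/(-10))) = (-(-30)*0 - 4546)/(1574 + (10 + 57*(-⅒))) = (-6*0 - 4546)/(1574 + (10 - 57/10)) = (0 - 4546)/(1574 + 43/10) = -4546/15783/10 = -4546*10/15783 = -45460/15783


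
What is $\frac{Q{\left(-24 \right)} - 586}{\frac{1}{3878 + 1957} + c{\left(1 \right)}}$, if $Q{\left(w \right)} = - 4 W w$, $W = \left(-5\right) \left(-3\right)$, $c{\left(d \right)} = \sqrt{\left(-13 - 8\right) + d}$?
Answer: $\frac{4983090}{680944501} - \frac{58152660300 i \sqrt{5}}{680944501} \approx 0.0073179 - 190.96 i$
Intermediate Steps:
$c{\left(d \right)} = \sqrt{-21 + d}$
$W = 15$
$Q{\left(w \right)} = - 60 w$ ($Q{\left(w \right)} = \left(-4\right) 15 w = - 60 w$)
$\frac{Q{\left(-24 \right)} - 586}{\frac{1}{3878 + 1957} + c{\left(1 \right)}} = \frac{\left(-60\right) \left(-24\right) - 586}{\frac{1}{3878 + 1957} + \sqrt{-21 + 1}} = \frac{1440 - 586}{\frac{1}{5835} + \sqrt{-20}} = \frac{854}{\frac{1}{5835} + 2 i \sqrt{5}}$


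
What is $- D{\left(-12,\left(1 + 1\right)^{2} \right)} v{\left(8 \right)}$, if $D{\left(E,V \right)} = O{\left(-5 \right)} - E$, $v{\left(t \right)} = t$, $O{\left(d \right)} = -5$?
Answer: $-56$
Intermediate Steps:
$D{\left(E,V \right)} = -5 - E$
$- D{\left(-12,\left(1 + 1\right)^{2} \right)} v{\left(8 \right)} = - \left(-5 - -12\right) 8 = - \left(-5 + 12\right) 8 = - 7 \cdot 8 = \left(-1\right) 56 = -56$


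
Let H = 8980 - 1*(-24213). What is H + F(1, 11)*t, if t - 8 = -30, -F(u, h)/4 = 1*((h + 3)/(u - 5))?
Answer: 32885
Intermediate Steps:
F(u, h) = -4*(3 + h)/(-5 + u) (F(u, h) = -4*(h + 3)/(u - 5) = -4*(3 + h)/(-5 + u))
t = -22 (t = 8 - 30 = -22)
H = 33193 (H = 8980 + 24213 = 33193)
H + F(1, 11)*t = 33193 + (4*(-3 - 1*11)/(-5 + 1))*(-22) = 33193 + (4*(-3 - 11)/(-4))*(-22) = 33193 + (4*(-¼)*(-14))*(-22) = 33193 + 14*(-22) = 33193 - 308 = 32885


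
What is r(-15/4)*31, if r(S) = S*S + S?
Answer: 5115/16 ≈ 319.69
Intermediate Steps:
r(S) = S + S² (r(S) = S² + S = S + S²)
r(-15/4)*31 = ((-15/4)*(1 - 15/4))*31 = ((-15*¼)*(1 - 15*¼))*31 = -15*(1 - 15/4)/4*31 = -15/4*(-11/4)*31 = (165/16)*31 = 5115/16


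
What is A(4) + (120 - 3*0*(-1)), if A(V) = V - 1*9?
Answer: 115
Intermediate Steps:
A(V) = -9 + V (A(V) = V - 9 = -9 + V)
A(4) + (120 - 3*0*(-1)) = (-9 + 4) + (120 - 3*0*(-1)) = -5 + (120 + 0*(-1)) = -5 + (120 + 0) = -5 + 120 = 115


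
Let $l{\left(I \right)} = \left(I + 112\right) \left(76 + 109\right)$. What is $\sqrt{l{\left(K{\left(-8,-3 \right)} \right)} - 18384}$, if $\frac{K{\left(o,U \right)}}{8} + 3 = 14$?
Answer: $2 \sqrt{4654} \approx 136.44$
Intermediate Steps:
$K{\left(o,U \right)} = 88$ ($K{\left(o,U \right)} = -24 + 8 \cdot 14 = -24 + 112 = 88$)
$l{\left(I \right)} = 20720 + 185 I$ ($l{\left(I \right)} = \left(112 + I\right) 185 = 20720 + 185 I$)
$\sqrt{l{\left(K{\left(-8,-3 \right)} \right)} - 18384} = \sqrt{\left(20720 + 185 \cdot 88\right) - 18384} = \sqrt{\left(20720 + 16280\right) - 18384} = \sqrt{37000 - 18384} = \sqrt{18616} = 2 \sqrt{4654}$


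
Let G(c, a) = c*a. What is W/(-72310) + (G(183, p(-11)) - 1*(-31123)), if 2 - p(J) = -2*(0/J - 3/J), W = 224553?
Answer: 3589084541/113630 ≈ 31586.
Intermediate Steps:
p(J) = 2 - 6/J (p(J) = 2 - (-2)*(0/J - 3/J) = 2 - (-2)*(0 - 3/J) = 2 - (-2)*(-3/J) = 2 - 6/J)
G(c, a) = a*c
W/(-72310) + (G(183, p(-11)) - 1*(-31123)) = 224553/(-72310) + ((2 - 6/(-11))*183 - 1*(-31123)) = 224553*(-1/72310) + ((2 - 6*(-1/11))*183 + 31123) = -32079/10330 + ((2 + 6/11)*183 + 31123) = -32079/10330 + ((28/11)*183 + 31123) = -32079/10330 + (5124/11 + 31123) = -32079/10330 + 347477/11 = 3589084541/113630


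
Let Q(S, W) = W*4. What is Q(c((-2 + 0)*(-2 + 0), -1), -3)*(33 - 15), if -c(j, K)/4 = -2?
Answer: -216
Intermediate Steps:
c(j, K) = 8 (c(j, K) = -4*(-2) = 8)
Q(S, W) = 4*W
Q(c((-2 + 0)*(-2 + 0), -1), -3)*(33 - 15) = (4*(-3))*(33 - 15) = -12*18 = -216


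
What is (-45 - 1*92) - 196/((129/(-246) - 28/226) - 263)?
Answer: -47552867/348995 ≈ -136.26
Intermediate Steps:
(-45 - 1*92) - 196/((129/(-246) - 28/226) - 263) = (-45 - 92) - 196/((129*(-1/246) - 28*1/226) - 263) = -137 - 196/((-43/82 - 14/113) - 263) = -137 - 196/(-6007/9266 - 263) = -137 - 196/(-2442965/9266) = -137 - 9266/2442965*(-196) = -137 + 259448/348995 = -47552867/348995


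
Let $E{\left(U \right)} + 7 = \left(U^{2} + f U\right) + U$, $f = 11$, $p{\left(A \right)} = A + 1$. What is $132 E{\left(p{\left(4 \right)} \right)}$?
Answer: $10296$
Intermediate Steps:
$p{\left(A \right)} = 1 + A$
$E{\left(U \right)} = -7 + U^{2} + 12 U$ ($E{\left(U \right)} = -7 + \left(\left(U^{2} + 11 U\right) + U\right) = -7 + \left(U^{2} + 12 U\right) = -7 + U^{2} + 12 U$)
$132 E{\left(p{\left(4 \right)} \right)} = 132 \left(-7 + \left(1 + 4\right)^{2} + 12 \left(1 + 4\right)\right) = 132 \left(-7 + 5^{2} + 12 \cdot 5\right) = 132 \left(-7 + 25 + 60\right) = 132 \cdot 78 = 10296$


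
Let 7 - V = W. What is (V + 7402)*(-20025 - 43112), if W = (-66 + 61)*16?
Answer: -472832993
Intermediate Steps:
W = -80 (W = -5*16 = -80)
V = 87 (V = 7 - 1*(-80) = 7 + 80 = 87)
(V + 7402)*(-20025 - 43112) = (87 + 7402)*(-20025 - 43112) = 7489*(-63137) = -472832993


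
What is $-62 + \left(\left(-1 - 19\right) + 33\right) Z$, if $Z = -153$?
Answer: $-2051$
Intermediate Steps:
$-62 + \left(\left(-1 - 19\right) + 33\right) Z = -62 + \left(\left(-1 - 19\right) + 33\right) \left(-153\right) = -62 + \left(-20 + 33\right) \left(-153\right) = -62 + 13 \left(-153\right) = -62 - 1989 = -2051$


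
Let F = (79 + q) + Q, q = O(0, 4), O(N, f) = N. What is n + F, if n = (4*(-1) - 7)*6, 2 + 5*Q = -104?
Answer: -41/5 ≈ -8.2000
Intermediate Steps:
q = 0
Q = -106/5 (Q = -⅖ + (⅕)*(-104) = -⅖ - 104/5 = -106/5 ≈ -21.200)
F = 289/5 (F = (79 + 0) - 106/5 = 79 - 106/5 = 289/5 ≈ 57.800)
n = -66 (n = (-4 - 7)*6 = -11*6 = -66)
n + F = -66 + 289/5 = -41/5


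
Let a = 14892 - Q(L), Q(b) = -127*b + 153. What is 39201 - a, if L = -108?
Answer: 38178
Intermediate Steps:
Q(b) = 153 - 127*b
a = 1023 (a = 14892 - (153 - 127*(-108)) = 14892 - (153 + 13716) = 14892 - 1*13869 = 14892 - 13869 = 1023)
39201 - a = 39201 - 1*1023 = 39201 - 1023 = 38178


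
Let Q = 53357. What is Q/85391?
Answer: 53357/85391 ≈ 0.62486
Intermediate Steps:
Q/85391 = 53357/85391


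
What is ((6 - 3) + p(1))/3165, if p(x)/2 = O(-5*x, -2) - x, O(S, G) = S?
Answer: -3/1055 ≈ -0.0028436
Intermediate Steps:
p(x) = -12*x (p(x) = 2*(-5*x - x) = 2*(-6*x) = -12*x)
((6 - 3) + p(1))/3165 = ((6 - 3) - 12*1)/3165 = (3 - 12)/3165 = (1/3165)*(-9) = -3/1055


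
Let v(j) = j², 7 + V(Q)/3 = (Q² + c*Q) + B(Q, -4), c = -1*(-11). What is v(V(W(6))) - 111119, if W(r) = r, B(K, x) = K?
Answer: -19310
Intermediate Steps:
c = 11
V(Q) = -21 + 3*Q² + 36*Q (V(Q) = -21 + 3*((Q² + 11*Q) + Q) = -21 + 3*(Q² + 12*Q) = -21 + (3*Q² + 36*Q) = -21 + 3*Q² + 36*Q)
v(V(W(6))) - 111119 = (-21 + 3*6² + 36*6)² - 111119 = (-21 + 3*36 + 216)² - 111119 = (-21 + 108 + 216)² - 111119 = 303² - 111119 = 91809 - 111119 = -19310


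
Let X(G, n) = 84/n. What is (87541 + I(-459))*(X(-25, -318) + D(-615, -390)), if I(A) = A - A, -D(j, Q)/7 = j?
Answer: 19972566691/53 ≈ 3.7684e+8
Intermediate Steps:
D(j, Q) = -7*j
I(A) = 0
(87541 + I(-459))*(X(-25, -318) + D(-615, -390)) = (87541 + 0)*(84/(-318) - 7*(-615)) = 87541*(84*(-1/318) + 4305) = 87541*(-14/53 + 4305) = 87541*(228151/53) = 19972566691/53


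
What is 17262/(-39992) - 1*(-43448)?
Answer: 868777577/19996 ≈ 43448.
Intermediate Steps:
17262/(-39992) - 1*(-43448) = 17262*(-1/39992) + 43448 = -8631/19996 + 43448 = 868777577/19996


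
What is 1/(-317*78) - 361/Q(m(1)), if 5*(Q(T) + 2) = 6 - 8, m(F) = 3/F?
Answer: 7438403/49452 ≈ 150.42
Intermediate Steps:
Q(T) = -12/5 (Q(T) = -2 + (6 - 8)/5 = -2 + (⅕)*(-2) = -2 - ⅖ = -12/5)
1/(-317*78) - 361/Q(m(1)) = 1/(-317*78) - 361/(-12/5) = -1/317*1/78 - 361*(-5/12) = -1/24726 + 1805/12 = 7438403/49452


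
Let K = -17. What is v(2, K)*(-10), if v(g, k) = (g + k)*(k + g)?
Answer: -2250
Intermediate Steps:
v(g, k) = (g + k)² (v(g, k) = (g + k)*(g + k) = (g + k)²)
v(2, K)*(-10) = (2 - 17)²*(-10) = (-15)²*(-10) = 225*(-10) = -2250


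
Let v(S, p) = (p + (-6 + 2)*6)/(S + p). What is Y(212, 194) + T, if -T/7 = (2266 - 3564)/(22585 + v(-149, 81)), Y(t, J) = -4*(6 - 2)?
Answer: -3421960/219389 ≈ -15.598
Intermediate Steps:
v(S, p) = (-24 + p)/(S + p) (v(S, p) = (p - 4*6)/(S + p) = (p - 24)/(S + p) = (-24 + p)/(S + p))
Y(t, J) = -16 (Y(t, J) = -4*4 = -16)
T = 88264/219389 (T = -7*(2266 - 3564)/(22585 + (-24 + 81)/(-149 + 81)) = -(-9086)/(22585 + 57/(-68)) = -(-9086)/(22585 - 1/68*57) = -(-9086)/(22585 - 57/68) = -(-9086)/1535723/68 = -(-9086)*68/1535723 = -7*(-88264/1535723) = 88264/219389 ≈ 0.40232)
Y(212, 194) + T = -16 + 88264/219389 = -3421960/219389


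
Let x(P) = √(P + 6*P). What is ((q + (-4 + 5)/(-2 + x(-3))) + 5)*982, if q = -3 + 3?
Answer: 120786/25 - 982*I*√21/25 ≈ 4831.4 - 180.0*I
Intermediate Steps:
q = 0
x(P) = √7*√P (x(P) = √(7*P) = √7*√P)
((q + (-4 + 5)/(-2 + x(-3))) + 5)*982 = ((0 + (-4 + 5)/(-2 + √7*√(-3))) + 5)*982 = ((0 + 1/(-2 + √7*(I*√3))) + 5)*982 = ((0 + 1/(-2 + I*√21)) + 5)*982 = (1/(-2 + I*√21) + 5)*982 = (5 + 1/(-2 + I*√21))*982 = 4910 + 982/(-2 + I*√21)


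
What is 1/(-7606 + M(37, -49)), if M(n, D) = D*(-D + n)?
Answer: -1/11820 ≈ -8.4602e-5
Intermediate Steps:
M(n, D) = D*(n - D)
1/(-7606 + M(37, -49)) = 1/(-7606 - 49*(37 - 1*(-49))) = 1/(-7606 - 49*(37 + 49)) = 1/(-7606 - 49*86) = 1/(-7606 - 4214) = 1/(-11820) = -1/11820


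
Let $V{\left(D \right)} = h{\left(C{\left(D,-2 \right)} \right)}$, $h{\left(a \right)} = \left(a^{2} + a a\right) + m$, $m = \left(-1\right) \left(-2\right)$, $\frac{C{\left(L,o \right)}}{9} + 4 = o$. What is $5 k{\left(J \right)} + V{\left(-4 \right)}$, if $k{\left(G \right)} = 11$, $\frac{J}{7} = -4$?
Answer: $5889$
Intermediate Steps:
$J = -28$ ($J = 7 \left(-4\right) = -28$)
$C{\left(L,o \right)} = -36 + 9 o$
$m = 2$
$h{\left(a \right)} = 2 + 2 a^{2}$ ($h{\left(a \right)} = \left(a^{2} + a a\right) + 2 = \left(a^{2} + a^{2}\right) + 2 = 2 a^{2} + 2 = 2 + 2 a^{2}$)
$V{\left(D \right)} = 5834$ ($V{\left(D \right)} = 2 + 2 \left(-36 + 9 \left(-2\right)\right)^{2} = 2 + 2 \left(-36 - 18\right)^{2} = 2 + 2 \left(-54\right)^{2} = 2 + 2 \cdot 2916 = 2 + 5832 = 5834$)
$5 k{\left(J \right)} + V{\left(-4 \right)} = 5 \cdot 11 + 5834 = 55 + 5834 = 5889$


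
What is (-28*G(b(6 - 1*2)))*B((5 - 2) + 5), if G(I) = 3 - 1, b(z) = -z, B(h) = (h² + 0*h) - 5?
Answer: -3304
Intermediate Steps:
B(h) = -5 + h² (B(h) = (h² + 0) - 5 = h² - 5 = -5 + h²)
G(I) = 2
(-28*G(b(6 - 1*2)))*B((5 - 2) + 5) = (-28*2)*(-5 + ((5 - 2) + 5)²) = -56*(-5 + (3 + 5)²) = -56*(-5 + 8²) = -56*(-5 + 64) = -56*59 = -3304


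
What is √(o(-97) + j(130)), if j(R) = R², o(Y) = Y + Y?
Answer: √16706 ≈ 129.25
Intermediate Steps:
o(Y) = 2*Y
√(o(-97) + j(130)) = √(2*(-97) + 130²) = √(-194 + 16900) = √16706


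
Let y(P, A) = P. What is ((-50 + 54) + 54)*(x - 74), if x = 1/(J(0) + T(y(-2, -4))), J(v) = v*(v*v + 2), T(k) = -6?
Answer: -12905/3 ≈ -4301.7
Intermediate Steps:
J(v) = v*(2 + v**2) (J(v) = v*(v**2 + 2) = v*(2 + v**2))
x = -1/6 (x = 1/(0*(2 + 0**2) - 6) = 1/(0*(2 + 0) - 6) = 1/(0*2 - 6) = 1/(0 - 6) = 1/(-6) = -1/6 ≈ -0.16667)
((-50 + 54) + 54)*(x - 74) = ((-50 + 54) + 54)*(-1/6 - 74) = (4 + 54)*(-445/6) = 58*(-445/6) = -12905/3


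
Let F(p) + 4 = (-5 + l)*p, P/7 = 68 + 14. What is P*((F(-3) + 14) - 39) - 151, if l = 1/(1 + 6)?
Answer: -8433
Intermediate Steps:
l = 1/7 ≈ 0.14286
P = 574 (P = 7*(68 + 14) = 7*82 = 574)
F(p) = -4 - 34*p/7 (F(p) = -4 + (-5 + 1/7)*p = -4 - 34*p/7)
P*((F(-3) + 14) - 39) - 151 = 574*(((-4 - 34/7*(-3)) + 14) - 39) - 151 = 574*(((-4 + 102/7) + 14) - 39) - 151 = 574*((74/7 + 14) - 39) - 151 = 574*(172/7 - 39) - 151 = 574*(-101/7) - 151 = -8282 - 151 = -8433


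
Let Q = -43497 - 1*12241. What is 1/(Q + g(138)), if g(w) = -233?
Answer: -1/55971 ≈ -1.7866e-5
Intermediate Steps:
Q = -55738 (Q = -43497 - 12241 = -55738)
1/(Q + g(138)) = 1/(-55738 - 233) = 1/(-55971) = -1/55971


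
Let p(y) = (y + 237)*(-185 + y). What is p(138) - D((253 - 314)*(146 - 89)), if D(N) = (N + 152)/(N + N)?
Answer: -6450925/366 ≈ -17625.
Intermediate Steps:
D(N) = (152 + N)/(2*N) (D(N) = (152 + N)/((2*N)) = (152 + N)*(1/(2*N)) = (152 + N)/(2*N))
p(y) = (-185 + y)*(237 + y) (p(y) = (237 + y)*(-185 + y) = (-185 + y)*(237 + y))
p(138) - D((253 - 314)*(146 - 89)) = (-43845 + 138² + 52*138) - (152 + (253 - 314)*(146 - 89))/(2*((253 - 314)*(146 - 89))) = (-43845 + 19044 + 7176) - (152 - 61*57)/(2*((-61*57))) = -17625 - (152 - 3477)/(2*(-3477)) = -17625 - (-1)*(-3325)/(2*3477) = -17625 - 1*175/366 = -17625 - 175/366 = -6450925/366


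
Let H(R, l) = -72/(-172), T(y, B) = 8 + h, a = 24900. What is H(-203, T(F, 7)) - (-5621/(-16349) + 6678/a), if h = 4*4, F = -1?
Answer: -564243941/2917479050 ≈ -0.19340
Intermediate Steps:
h = 16
T(y, B) = 24 (T(y, B) = 8 + 16 = 24)
H(R, l) = 18/43 (H(R, l) = -72*(-1)/172 = -1*(-18/43) = 18/43)
H(-203, T(F, 7)) - (-5621/(-16349) + 6678/a) = 18/43 - (-5621/(-16349) + 6678/24900) = 18/43 - (-5621*(-1/16349) + 6678*(1/24900)) = 18/43 - (5621/16349 + 1113/4150) = 18/43 - 1*41523587/67848350 = 18/43 - 41523587/67848350 = -564243941/2917479050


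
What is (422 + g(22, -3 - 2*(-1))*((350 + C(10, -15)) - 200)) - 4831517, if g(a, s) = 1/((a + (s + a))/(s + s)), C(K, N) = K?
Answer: -207737405/43 ≈ -4.8311e+6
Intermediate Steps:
g(a, s) = 2*s/(s + 2*a) (g(a, s) = 1/((a + (a + s))/((2*s))) = 1/((s + 2*a)*(1/(2*s))) = 1/((s + 2*a)/(2*s)) = 2*s/(s + 2*a))
(422 + g(22, -3 - 2*(-1))*((350 + C(10, -15)) - 200)) - 4831517 = (422 + (2*(-3 - 2*(-1))/((-3 - 2*(-1)) + 2*22))*((350 + 10) - 200)) - 4831517 = (422 + (2*(-3 + 2)/((-3 + 2) + 44))*(360 - 200)) - 4831517 = (422 + (2*(-1)/(-1 + 44))*160) - 4831517 = (422 + (2*(-1)/43)*160) - 4831517 = (422 + (2*(-1)*(1/43))*160) - 4831517 = (422 - 2/43*160) - 4831517 = (422 - 320/43) - 4831517 = 17826/43 - 4831517 = -207737405/43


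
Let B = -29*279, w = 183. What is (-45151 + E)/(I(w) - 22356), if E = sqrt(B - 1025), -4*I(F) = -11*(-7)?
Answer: 180604/89501 - 8*I*sqrt(2279)/89501 ≈ 2.0179 - 0.0042671*I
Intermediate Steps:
B = -8091
I(F) = -77/4 (I(F) = -(-11)*(-7)/4 = -1/4*77 = -77/4)
E = 2*I*sqrt(2279) (E = sqrt(-8091 - 1025) = sqrt(-9116) = 2*I*sqrt(2279) ≈ 95.478*I)
(-45151 + E)/(I(w) - 22356) = (-45151 + 2*I*sqrt(2279))/(-77/4 - 22356) = (-45151 + 2*I*sqrt(2279))/(-89501/4) = (-45151 + 2*I*sqrt(2279))*(-4/89501) = 180604/89501 - 8*I*sqrt(2279)/89501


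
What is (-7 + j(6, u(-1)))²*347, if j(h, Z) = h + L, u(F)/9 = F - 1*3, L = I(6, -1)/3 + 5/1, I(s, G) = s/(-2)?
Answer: 3123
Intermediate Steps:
I(s, G) = -s/2 (I(s, G) = s*(-½) = -s/2)
L = 4 (L = -½*6/3 + 5/1 = -3*⅓ + 5*1 = -1 + 5 = 4)
u(F) = -27 + 9*F (u(F) = 9*(F - 1*3) = 9*(F - 3) = 9*(-3 + F) = -27 + 9*F)
j(h, Z) = 4 + h (j(h, Z) = h + 4 = 4 + h)
(-7 + j(6, u(-1)))²*347 = (-7 + (4 + 6))²*347 = (-7 + 10)²*347 = 3²*347 = 9*347 = 3123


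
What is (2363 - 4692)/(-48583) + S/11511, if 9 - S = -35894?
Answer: 1771084568/559238913 ≈ 3.1670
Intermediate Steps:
S = 35903 (S = 9 - 1*(-35894) = 9 + 35894 = 35903)
(2363 - 4692)/(-48583) + S/11511 = (2363 - 4692)/(-48583) + 35903/11511 = -2329*(-1/48583) + 35903*(1/11511) = 2329/48583 + 35903/11511 = 1771084568/559238913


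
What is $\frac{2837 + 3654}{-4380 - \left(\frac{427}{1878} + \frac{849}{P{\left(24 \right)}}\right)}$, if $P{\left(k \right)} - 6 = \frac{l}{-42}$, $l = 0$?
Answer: $- \frac{6095049}{4245902} \approx -1.4355$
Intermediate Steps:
$P{\left(k \right)} = 6$ ($P{\left(k \right)} = 6 + \frac{0}{-42} = 6 + 0 \left(- \frac{1}{42}\right) = 6 + 0 = 6$)
$\frac{2837 + 3654}{-4380 - \left(\frac{427}{1878} + \frac{849}{P{\left(24 \right)}}\right)} = \frac{2837 + 3654}{-4380 - \left(\frac{283}{2} + \frac{427}{1878}\right)} = \frac{6491}{-4380 - \frac{133082}{939}} = \frac{6491}{- \frac{4245902}{939}} = 6491 \left(- \frac{939}{4245902}\right) = - \frac{6095049}{4245902}$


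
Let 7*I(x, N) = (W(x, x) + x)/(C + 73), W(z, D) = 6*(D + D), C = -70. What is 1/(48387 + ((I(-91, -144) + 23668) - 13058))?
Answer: 3/176822 ≈ 1.6966e-5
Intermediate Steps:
W(z, D) = 12*D (W(z, D) = 6*(2*D) = 12*D)
I(x, N) = 13*x/21 (I(x, N) = ((12*x + x)/(-70 + 73))/7 = ((13*x)/3)/7 = ((13*x)*(⅓))/7 = (13*x/3)/7 = 13*x/21)
1/(48387 + ((I(-91, -144) + 23668) - 13058)) = 1/(48387 + (((13/21)*(-91) + 23668) - 13058)) = 1/(48387 + ((-169/3 + 23668) - 13058)) = 1/(48387 + (70835/3 - 13058)) = 1/(48387 + 31661/3) = 1/(176822/3) = 3/176822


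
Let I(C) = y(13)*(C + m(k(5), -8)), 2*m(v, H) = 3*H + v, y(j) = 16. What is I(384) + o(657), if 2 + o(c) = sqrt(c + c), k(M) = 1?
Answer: 5958 + 3*sqrt(146) ≈ 5994.3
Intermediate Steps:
o(c) = -2 + sqrt(2)*sqrt(c) (o(c) = -2 + sqrt(c + c) = -2 + sqrt(2*c) = -2 + sqrt(2)*sqrt(c))
m(v, H) = v/2 + 3*H/2 (m(v, H) = (3*H + v)/2 = (v + 3*H)/2 = v/2 + 3*H/2)
I(C) = -184 + 16*C (I(C) = 16*(C + ((1/2)*1 + (3/2)*(-8))) = 16*(C + (1/2 - 12)) = 16*(C - 23/2) = 16*(-23/2 + C) = -184 + 16*C)
I(384) + o(657) = (-184 + 16*384) + (-2 + sqrt(2)*sqrt(657)) = (-184 + 6144) + (-2 + sqrt(2)*(3*sqrt(73))) = 5960 + (-2 + 3*sqrt(146)) = 5958 + 3*sqrt(146)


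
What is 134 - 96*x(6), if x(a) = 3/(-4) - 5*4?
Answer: 2126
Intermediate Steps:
x(a) = -83/4 (x(a) = 3*(-1/4) - 20 = -3/4 - 20 = -83/4)
134 - 96*x(6) = 134 - 96*(-83/4) = 134 + 1992 = 2126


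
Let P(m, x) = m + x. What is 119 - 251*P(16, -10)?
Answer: -1387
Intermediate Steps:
119 - 251*P(16, -10) = 119 - 251*(16 - 10) = 119 - 251*6 = 119 - 1506 = -1387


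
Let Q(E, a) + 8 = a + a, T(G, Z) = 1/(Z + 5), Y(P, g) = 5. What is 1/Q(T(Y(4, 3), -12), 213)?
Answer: 1/418 ≈ 0.0023923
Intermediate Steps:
T(G, Z) = 1/(5 + Z)
Q(E, a) = -8 + 2*a (Q(E, a) = -8 + (a + a) = -8 + 2*a)
1/Q(T(Y(4, 3), -12), 213) = 1/(-8 + 2*213) = 1/(-8 + 426) = 1/418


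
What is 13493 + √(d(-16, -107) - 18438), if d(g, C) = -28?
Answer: 13493 + I*√18466 ≈ 13493.0 + 135.89*I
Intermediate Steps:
13493 + √(d(-16, -107) - 18438) = 13493 + √(-28 - 18438) = 13493 + √(-18466) = 13493 + I*√18466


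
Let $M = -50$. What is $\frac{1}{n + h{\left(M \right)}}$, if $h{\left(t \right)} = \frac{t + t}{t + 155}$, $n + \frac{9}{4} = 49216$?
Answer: $\frac{84}{4133875} \approx 2.032 \cdot 10^{-5}$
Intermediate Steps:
$n = \frac{196855}{4}$ ($n = - \frac{9}{4} + 49216 = \frac{196855}{4} \approx 49214.0$)
$h{\left(t \right)} = \frac{2 t}{155 + t}$
$\frac{1}{n + h{\left(M \right)}} = \frac{1}{\frac{196855}{4} + 2 \left(-50\right) \frac{1}{155 - 50}} = \frac{1}{\frac{196855}{4} + 2 \left(-50\right) \frac{1}{105}} = \frac{1}{\frac{196855}{4} - \frac{20}{21}} = \frac{1}{\frac{4133875}{84}} = \frac{84}{4133875}$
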